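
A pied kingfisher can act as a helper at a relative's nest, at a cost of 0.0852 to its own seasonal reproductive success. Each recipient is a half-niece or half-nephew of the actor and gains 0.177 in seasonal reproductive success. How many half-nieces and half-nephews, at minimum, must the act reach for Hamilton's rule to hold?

r to a half-niece or half-nephew = 1/8 (half-aunt/uncle↔niece/nephew: one path of length 3: r = (1/2)^3 = 1/8).
Hamilton's rule: n·r·B > C  ⇒  n > C/(r·B) = 0.0852/(0.125·0.177) = 3.851.
The smallest integer exceeding 3.851 is 4.

4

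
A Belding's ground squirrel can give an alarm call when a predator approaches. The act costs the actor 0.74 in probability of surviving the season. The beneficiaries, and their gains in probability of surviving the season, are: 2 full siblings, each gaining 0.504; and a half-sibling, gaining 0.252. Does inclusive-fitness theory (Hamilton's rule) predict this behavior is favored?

No

Hamilton's rule: the trait is favored when the sum of r·B over every recipient exceeds the actor's cost C.
r to a full sibling = 1/2 (full sibs share both parents — two paths of length 2: r = 2·(1/2)^2 = 1/2).
r to a half-sibling = 1/4 (half-sibs share one parent — one path of length 2: r = (1/2)^2 = 1/4).
Summing one r·B term per recipient: 2·0.5·0.504 + 1·0.25·0.252 = 0.567.
0.567 < 0.74: the indirect benefit is less than the cost.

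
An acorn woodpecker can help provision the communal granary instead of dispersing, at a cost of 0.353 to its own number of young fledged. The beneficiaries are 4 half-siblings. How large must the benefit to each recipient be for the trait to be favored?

r to a half-sibling = 1/4 (half-sibs share one parent — one path of length 2: r = (1/2)^2 = 1/4).
Hamilton's rule with n recipients of equal r: n·r·B > C, so B > C/(n·r) = 0.353/(4·0.25) = 0.353.

0.353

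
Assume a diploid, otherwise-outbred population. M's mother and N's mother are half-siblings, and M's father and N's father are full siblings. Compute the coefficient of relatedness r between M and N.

0.1875

Independent pedigree routes through distinct common ancestors add.
M and N are related in two ways: half first cousins through their mothers (r = 1/16) and first cousins through their fathers (r = 1/8).
r = 1/16 + 1/8 = 3/16 = 0.1875.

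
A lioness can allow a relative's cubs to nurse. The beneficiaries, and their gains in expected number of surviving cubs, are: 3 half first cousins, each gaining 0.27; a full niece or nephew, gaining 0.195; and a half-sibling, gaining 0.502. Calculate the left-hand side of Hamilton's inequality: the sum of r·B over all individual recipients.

r to a half first cousin = 0.0625 (half first cousins share one grandparent — one path of length 4: r = (1/2)^4 = 1/16).
r to a full niece or nephew = 1/4 (full aunt/uncle↔niece/nephew: two paths of length 3 through the shared grandparent pair: r = 2·(1/2)^3 = 1/4).
r to a half-sibling = 0.25 (half-sibs share one parent — one path of length 2: r = (1/2)^2 = 1/4).
Summing one r·B term per recipient: 3·0.0625·0.27 + 1·0.25·0.195 + 1·0.25·0.502 = 0.224875.

0.224875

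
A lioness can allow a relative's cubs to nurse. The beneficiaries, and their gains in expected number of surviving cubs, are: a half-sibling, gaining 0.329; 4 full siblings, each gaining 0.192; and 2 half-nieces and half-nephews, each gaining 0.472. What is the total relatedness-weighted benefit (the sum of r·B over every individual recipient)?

0.58425

r to a half-sibling = 0.25 (half-sibs share one parent — one path of length 2: r = (1/2)^2 = 1/4).
r to a full sibling = 1/2 (full sibs share both parents — two paths of length 2: r = 2·(1/2)^2 = 1/2).
r to a half-niece or half-nephew = 0.125 (half-aunt/uncle↔niece/nephew: one path of length 3: r = (1/2)^3 = 1/8).
Summing one r·B term per recipient: 1·0.25·0.329 + 4·0.5·0.192 + 2·0.125·0.472 = 0.58425.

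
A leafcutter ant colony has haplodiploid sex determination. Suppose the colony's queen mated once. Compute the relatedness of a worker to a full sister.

0.75

Haplodiploid full sisters inherit their father's entire haploid genome identically (contributing 1/2) and on average half of their mother's contribution (1/2 · 1/2 = 1/4); r = 1/2 + 1/4 = 3/4.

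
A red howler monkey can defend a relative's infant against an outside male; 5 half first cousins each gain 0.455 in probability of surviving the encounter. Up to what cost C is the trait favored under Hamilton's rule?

0.1421875

r to a half first cousin = 1/16 (half first cousins share one grandparent — one path of length 4: r = (1/2)^4 = 1/16).
Hamilton's rule: n·r·B > C, so the trait is favored while C < n·r·B = 5·0.0625·0.455 = 0.1421875.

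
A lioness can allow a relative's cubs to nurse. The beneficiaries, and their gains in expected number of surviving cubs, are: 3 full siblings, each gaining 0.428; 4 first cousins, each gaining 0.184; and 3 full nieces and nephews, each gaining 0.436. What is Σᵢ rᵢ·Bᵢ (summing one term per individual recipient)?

1.061

r to a full sibling = 0.5 (full sibs share both parents — two paths of length 2: r = 2·(1/2)^2 = 1/2).
r to a first cousin = 1/8 (first cousins share one grandparent pair — two paths of length 4: r = 2·(1/2)^4 = 1/8).
r to a full niece or nephew = 0.25 (full aunt/uncle↔niece/nephew: two paths of length 3 through the shared grandparent pair: r = 2·(1/2)^3 = 1/4).
Summing one r·B term per recipient: 3·0.5·0.428 + 4·0.125·0.184 + 3·0.25·0.436 = 1.061.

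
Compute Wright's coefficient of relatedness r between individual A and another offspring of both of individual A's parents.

0.5

Each parent–offspring link contributes a factor of 1/2, and independent paths through distinct common ancestors add.
Full sibs share both parents — two paths of length 2: r = 2·(1/2)^2 = 1/2.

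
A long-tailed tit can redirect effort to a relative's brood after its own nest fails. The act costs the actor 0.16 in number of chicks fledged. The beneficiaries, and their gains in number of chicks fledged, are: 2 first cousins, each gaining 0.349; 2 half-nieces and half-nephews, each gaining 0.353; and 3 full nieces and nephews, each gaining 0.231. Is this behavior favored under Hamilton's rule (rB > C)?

Yes

Hamilton's rule: the trait is favored when the sum of r·B over every recipient exceeds the actor's cost C.
r to a first cousin = 0.125 (first cousins share one grandparent pair — two paths of length 4: r = 2·(1/2)^4 = 1/8).
r to a half-niece or half-nephew = 1/8 (half-aunt/uncle↔niece/nephew: one path of length 3: r = (1/2)^3 = 1/8).
r to a full niece or nephew = 0.25 (full aunt/uncle↔niece/nephew: two paths of length 3 through the shared grandparent pair: r = 2·(1/2)^3 = 1/4).
Summing one r·B term per recipient: 2·0.125·0.349 + 2·0.125·0.353 + 3·0.25·0.231 = 0.34875.
0.34875 > 0.16: the indirect benefit exceeds the cost.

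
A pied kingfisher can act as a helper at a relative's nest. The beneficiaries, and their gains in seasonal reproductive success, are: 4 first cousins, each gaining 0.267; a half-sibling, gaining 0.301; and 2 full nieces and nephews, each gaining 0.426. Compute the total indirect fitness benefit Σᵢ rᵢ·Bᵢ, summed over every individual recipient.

0.42175

r to a first cousin = 0.125 (first cousins share one grandparent pair — two paths of length 4: r = 2·(1/2)^4 = 1/8).
r to a half-sibling = 1/4 (half-sibs share one parent — one path of length 2: r = (1/2)^2 = 1/4).
r to a full niece or nephew = 0.25 (full aunt/uncle↔niece/nephew: two paths of length 3 through the shared grandparent pair: r = 2·(1/2)^3 = 1/4).
Summing one r·B term per recipient: 4·0.125·0.267 + 1·0.25·0.301 + 2·0.25·0.426 = 0.42175.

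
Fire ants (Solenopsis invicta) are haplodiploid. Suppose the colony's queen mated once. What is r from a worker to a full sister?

Haplodiploid full sisters inherit their father's entire haploid genome identically (contributing 1/2) and on average half of their mother's contribution (1/2 · 1/2 = 1/4); r = 1/2 + 1/4 = 3/4.

0.75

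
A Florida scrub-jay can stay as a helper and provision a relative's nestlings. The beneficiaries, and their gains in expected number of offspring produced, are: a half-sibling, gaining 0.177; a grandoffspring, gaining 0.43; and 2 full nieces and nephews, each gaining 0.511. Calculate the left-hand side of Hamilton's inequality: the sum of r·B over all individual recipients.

0.40725

r to a half-sibling = 0.25 (half-sibs share one parent — one path of length 2: r = (1/2)^2 = 1/4).
r to a grandoffspring = 0.25 (two parent–offspring links: r = (1/2)^2 = 1/4).
r to a full niece or nephew = 0.25 (full aunt/uncle↔niece/nephew: two paths of length 3 through the shared grandparent pair: r = 2·(1/2)^3 = 1/4).
Summing one r·B term per recipient: 1·0.25·0.177 + 1·0.25·0.43 + 2·0.25·0.511 = 0.40725.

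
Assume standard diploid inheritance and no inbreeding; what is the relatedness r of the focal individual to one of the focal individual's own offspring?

Each parent–offspring link contributes a factor of 1/2, and independent paths through distinct common ancestors add.
One parent–offspring link: r = (1/2)^1 = 1/2.

0.5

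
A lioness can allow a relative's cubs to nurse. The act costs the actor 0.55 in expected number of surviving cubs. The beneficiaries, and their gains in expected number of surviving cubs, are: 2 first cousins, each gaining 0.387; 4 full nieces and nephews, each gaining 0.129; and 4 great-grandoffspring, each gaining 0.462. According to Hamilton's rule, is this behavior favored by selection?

No

Hamilton's rule: the trait is favored when the sum of r·B over every recipient exceeds the actor's cost C.
r to a first cousin = 0.125 (first cousins share one grandparent pair — two paths of length 4: r = 2·(1/2)^4 = 1/8).
r to a full niece or nephew = 1/4 (full aunt/uncle↔niece/nephew: two paths of length 3 through the shared grandparent pair: r = 2·(1/2)^3 = 1/4).
r to a great-grandoffspring = 0.125 (three parent–offspring links: r = (1/2)^3 = 1/8).
Summing one r·B term per recipient: 2·0.125·0.387 + 4·0.25·0.129 + 4·0.125·0.462 = 0.45675.
0.45675 < 0.55: the indirect benefit is less than the cost.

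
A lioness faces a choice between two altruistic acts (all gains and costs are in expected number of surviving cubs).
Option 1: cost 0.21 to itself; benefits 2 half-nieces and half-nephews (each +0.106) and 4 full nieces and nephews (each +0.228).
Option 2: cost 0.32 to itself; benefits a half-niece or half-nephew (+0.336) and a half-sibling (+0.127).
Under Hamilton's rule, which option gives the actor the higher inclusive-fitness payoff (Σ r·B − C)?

Option 1

Option 1: r to a half-niece or half-nephew = 0.125.
Option 1: r to a full niece or nephew = 0.25.
Option 1: Σ r·B − C = (2·0.125·0.106 + 4·0.25·0.228) − 0.21 = 0.0445.
Option 2: r to a half-niece or half-nephew = 0.125.
Option 2: r to a half-sibling = 0.25.
Option 2: Σ r·B − C = (1·0.125·0.336 + 1·0.25·0.127) − 0.32 = -0.24625.
Option 1 has the higher net inclusive-fitness payoff.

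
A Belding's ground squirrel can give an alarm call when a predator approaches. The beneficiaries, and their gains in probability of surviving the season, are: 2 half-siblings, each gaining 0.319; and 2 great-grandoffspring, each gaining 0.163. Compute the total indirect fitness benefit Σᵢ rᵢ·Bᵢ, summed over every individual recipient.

0.20025

r to a half-sibling = 1/4 (half-sibs share one parent — one path of length 2: r = (1/2)^2 = 1/4).
r to a great-grandoffspring = 0.125 (three parent–offspring links: r = (1/2)^3 = 1/8).
Summing one r·B term per recipient: 2·0.25·0.319 + 2·0.125·0.163 = 0.20025.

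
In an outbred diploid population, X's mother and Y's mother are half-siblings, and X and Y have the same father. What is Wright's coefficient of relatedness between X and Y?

Wright's path rule: contributions from independent ancestry routes add.
X and Y are related in two ways: half first cousins through their mothers (r = 1/16) and half-sibs through their shared father (r = 1/4).
r = 1/16 + 1/4 = 5/16 = 0.3125.

0.3125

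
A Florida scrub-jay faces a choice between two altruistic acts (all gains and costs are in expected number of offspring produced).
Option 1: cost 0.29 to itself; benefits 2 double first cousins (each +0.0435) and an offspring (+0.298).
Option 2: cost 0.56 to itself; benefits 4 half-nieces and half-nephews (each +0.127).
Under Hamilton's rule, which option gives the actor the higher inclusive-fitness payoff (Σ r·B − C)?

Option 1

Option 1: r to a double first cousin = 0.25.
Option 1: r to an offspring = 0.5.
Option 1: Σ r·B − C = (2·0.25·0.0435 + 1·0.5·0.298) − 0.29 = -0.11925.
Option 2: r to a half-niece or half-nephew = 0.125.
Option 2: Σ r·B − C = (4·0.125·0.127) − 0.56 = -0.4965.
Option 1 has the higher net inclusive-fitness payoff.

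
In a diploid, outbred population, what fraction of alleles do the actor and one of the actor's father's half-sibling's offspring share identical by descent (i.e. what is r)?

0.0625

Each parent–offspring link contributes a factor of 1/2, and independent paths through distinct common ancestors add.
Half first cousins share one grandparent — one path of length 4: r = (1/2)^4 = 1/16.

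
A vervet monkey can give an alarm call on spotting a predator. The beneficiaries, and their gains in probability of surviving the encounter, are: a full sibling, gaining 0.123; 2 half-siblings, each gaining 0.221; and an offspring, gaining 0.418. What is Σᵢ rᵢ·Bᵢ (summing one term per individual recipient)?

r to a full sibling = 1/2 (full sibs share both parents — two paths of length 2: r = 2·(1/2)^2 = 1/2).
r to a half-sibling = 1/4 (half-sibs share one parent — one path of length 2: r = (1/2)^2 = 1/4).
r to an offspring = 1/2 (one parent–offspring link: r = (1/2)^1 = 1/2).
Summing one r·B term per recipient: 1·0.5·0.123 + 2·0.25·0.221 + 1·0.5·0.418 = 0.381.

0.381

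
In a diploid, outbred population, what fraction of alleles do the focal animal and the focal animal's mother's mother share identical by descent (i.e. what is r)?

Each parent–offspring link contributes a factor of 1/2, and independent paths through distinct common ancestors add.
Two parent–offspring links: r = (1/2)^2 = 1/4.

0.25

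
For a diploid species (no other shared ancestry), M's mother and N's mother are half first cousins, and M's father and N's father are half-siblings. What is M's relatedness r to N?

0.078125

With two independent routes of shared ancestry, r is the sum of the two contributions.
M and N are related in two ways: half second cousins through their mothers (r = 1/64) and half first cousins through their fathers (r = 1/16).
r = 1/64 + 1/16 = 0.078125.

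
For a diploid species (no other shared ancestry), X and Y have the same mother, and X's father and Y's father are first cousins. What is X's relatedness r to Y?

With two independent routes of shared ancestry, r is the sum of the two contributions.
X and Y are related in two ways: half-sibs through their shared mother (r = 1/4) and second cousins through their fathers (r = 1/32).
r = 1/4 + 1/32 = 9/32 = 0.28125.

0.28125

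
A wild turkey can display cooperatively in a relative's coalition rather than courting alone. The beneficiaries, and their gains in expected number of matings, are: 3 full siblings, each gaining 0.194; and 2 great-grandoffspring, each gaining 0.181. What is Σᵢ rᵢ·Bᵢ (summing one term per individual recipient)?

0.33625

r to a full sibling = 0.5 (full sibs share both parents — two paths of length 2: r = 2·(1/2)^2 = 1/2).
r to a great-grandoffspring = 1/8 (three parent–offspring links: r = (1/2)^3 = 1/8).
Summing one r·B term per recipient: 3·0.5·0.194 + 2·0.125·0.181 = 0.33625.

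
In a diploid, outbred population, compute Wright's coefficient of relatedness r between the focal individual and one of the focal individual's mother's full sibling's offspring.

0.125

Each parent–offspring link contributes a factor of 1/2, and independent paths through distinct common ancestors add.
First cousins share one grandparent pair — two paths of length 4: r = 2·(1/2)^4 = 1/8.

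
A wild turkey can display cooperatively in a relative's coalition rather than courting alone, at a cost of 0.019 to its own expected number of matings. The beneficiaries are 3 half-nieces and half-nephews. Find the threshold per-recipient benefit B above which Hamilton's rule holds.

0.0507

r to a half-niece or half-nephew = 1/8 (half-aunt/uncle↔niece/nephew: one path of length 3: r = (1/2)^3 = 1/8).
Hamilton's rule with n recipients of equal r: n·r·B > C, so B > C/(n·r) = 0.019/(3·0.125) = 0.0507.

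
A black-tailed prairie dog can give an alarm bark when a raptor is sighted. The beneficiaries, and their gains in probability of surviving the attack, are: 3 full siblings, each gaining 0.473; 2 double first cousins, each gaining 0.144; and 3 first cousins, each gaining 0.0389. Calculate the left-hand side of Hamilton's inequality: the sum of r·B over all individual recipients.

0.7960875

r to a full sibling = 0.5 (full sibs share both parents — two paths of length 2: r = 2·(1/2)^2 = 1/2).
r to a double first cousin = 1/4 (double first cousins share both grandparent pairs — four paths of length 4: r = 4·(1/2)^4 = 1/4).
r to a first cousin = 0.125 (first cousins share one grandparent pair — two paths of length 4: r = 2·(1/2)^4 = 1/8).
Summing one r·B term per recipient: 3·0.5·0.473 + 2·0.25·0.144 + 3·0.125·0.0389 = 0.7960875.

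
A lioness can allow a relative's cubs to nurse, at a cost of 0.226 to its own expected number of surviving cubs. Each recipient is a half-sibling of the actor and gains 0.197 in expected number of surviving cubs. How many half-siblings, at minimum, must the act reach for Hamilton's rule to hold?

r to a half-sibling = 1/4 (half-sibs share one parent — one path of length 2: r = (1/2)^2 = 1/4).
Hamilton's rule: n·r·B > C  ⇒  n > C/(r·B) = 0.226/(0.25·0.197) = 4.589.
The smallest integer exceeding 4.589 is 5.

5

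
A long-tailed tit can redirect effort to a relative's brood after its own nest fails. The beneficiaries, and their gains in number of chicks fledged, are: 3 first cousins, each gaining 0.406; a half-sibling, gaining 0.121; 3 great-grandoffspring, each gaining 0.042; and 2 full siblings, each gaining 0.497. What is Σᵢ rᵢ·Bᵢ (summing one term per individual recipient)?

0.69525

r to a first cousin = 0.125 (first cousins share one grandparent pair — two paths of length 4: r = 2·(1/2)^4 = 1/8).
r to a half-sibling = 1/4 (half-sibs share one parent — one path of length 2: r = (1/2)^2 = 1/4).
r to a great-grandoffspring = 1/8 (three parent–offspring links: r = (1/2)^3 = 1/8).
r to a full sibling = 0.5 (full sibs share both parents — two paths of length 2: r = 2·(1/2)^2 = 1/2).
Summing one r·B term per recipient: 3·0.125·0.406 + 1·0.25·0.121 + 3·0.125·0.042 + 2·0.5·0.497 = 0.69525.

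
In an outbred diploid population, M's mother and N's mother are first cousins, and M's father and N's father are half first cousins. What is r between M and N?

0.046875

Relatedness sums over independent paths through distinct common ancestors.
M and N are related in two ways: second cousins through their mothers (r = 1/32) and half second cousins through their fathers (r = 1/64).
r = 1/32 + 1/64 = 3/64 = 0.046875.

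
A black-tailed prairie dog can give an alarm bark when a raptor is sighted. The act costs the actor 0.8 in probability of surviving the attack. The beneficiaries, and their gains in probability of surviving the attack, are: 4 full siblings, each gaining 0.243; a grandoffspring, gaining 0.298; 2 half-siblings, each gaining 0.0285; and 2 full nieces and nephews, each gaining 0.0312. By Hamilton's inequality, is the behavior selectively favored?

No

Hamilton's rule: the trait is favored when the sum of r·B over every recipient exceeds the actor's cost C.
r to a full sibling = 1/2 (full sibs share both parents — two paths of length 2: r = 2·(1/2)^2 = 1/2).
r to a grandoffspring = 0.25 (two parent–offspring links: r = (1/2)^2 = 1/4).
r to a half-sibling = 1/4 (half-sibs share one parent — one path of length 2: r = (1/2)^2 = 1/4).
r to a full niece or nephew = 1/4 (full aunt/uncle↔niece/nephew: two paths of length 3 through the shared grandparent pair: r = 2·(1/2)^3 = 1/4).
Summing one r·B term per recipient: 4·0.5·0.243 + 1·0.25·0.298 + 2·0.25·0.0285 + 2·0.25·0.0312 = 0.59035.
0.59035 < 0.8: the indirect benefit is less than the cost.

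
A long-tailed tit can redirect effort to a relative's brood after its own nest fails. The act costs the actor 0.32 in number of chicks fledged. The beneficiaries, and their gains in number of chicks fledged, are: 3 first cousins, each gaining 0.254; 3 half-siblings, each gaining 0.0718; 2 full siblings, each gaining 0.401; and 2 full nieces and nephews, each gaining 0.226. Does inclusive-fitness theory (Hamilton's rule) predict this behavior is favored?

Hamilton's rule: the trait is favored when the sum of r·B over every recipient exceeds the actor's cost C.
r to a first cousin = 0.125 (first cousins share one grandparent pair — two paths of length 4: r = 2·(1/2)^4 = 1/8).
r to a half-sibling = 1/4 (half-sibs share one parent — one path of length 2: r = (1/2)^2 = 1/4).
r to a full sibling = 1/2 (full sibs share both parents — two paths of length 2: r = 2·(1/2)^2 = 1/2).
r to a full niece or nephew = 0.25 (full aunt/uncle↔niece/nephew: two paths of length 3 through the shared grandparent pair: r = 2·(1/2)^3 = 1/4).
Summing one r·B term per recipient: 3·0.125·0.254 + 3·0.25·0.0718 + 2·0.5·0.401 + 2·0.25·0.226 = 0.6631.
0.6631 > 0.32: the indirect benefit exceeds the cost.

Yes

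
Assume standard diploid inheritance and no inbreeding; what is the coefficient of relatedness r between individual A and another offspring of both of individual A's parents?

0.5

Each parent–offspring link contributes a factor of 1/2, and independent paths through distinct common ancestors add.
Full sibs share both parents — two paths of length 2: r = 2·(1/2)^2 = 1/2.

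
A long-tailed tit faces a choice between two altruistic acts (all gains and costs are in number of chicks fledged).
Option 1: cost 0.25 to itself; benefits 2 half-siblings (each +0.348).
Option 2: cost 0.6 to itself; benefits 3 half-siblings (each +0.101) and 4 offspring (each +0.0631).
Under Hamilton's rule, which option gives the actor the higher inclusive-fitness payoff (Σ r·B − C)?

Option 1: r to a half-sibling = 0.25.
Option 1: Σ r·B − C = (2·0.25·0.348) − 0.25 = -0.076.
Option 2: r to a half-sibling = 0.25.
Option 2: r to an offspring = 0.5.
Option 2: Σ r·B − C = (3·0.25·0.101 + 4·0.5·0.0631) − 0.6 = -0.39805.
Option 1 has the higher net inclusive-fitness payoff.

Option 1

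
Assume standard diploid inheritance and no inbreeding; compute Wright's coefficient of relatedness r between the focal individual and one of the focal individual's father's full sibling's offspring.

Each parent–offspring link contributes a factor of 1/2, and independent paths through distinct common ancestors add.
First cousins share one grandparent pair — two paths of length 4: r = 2·(1/2)^4 = 1/8.

0.125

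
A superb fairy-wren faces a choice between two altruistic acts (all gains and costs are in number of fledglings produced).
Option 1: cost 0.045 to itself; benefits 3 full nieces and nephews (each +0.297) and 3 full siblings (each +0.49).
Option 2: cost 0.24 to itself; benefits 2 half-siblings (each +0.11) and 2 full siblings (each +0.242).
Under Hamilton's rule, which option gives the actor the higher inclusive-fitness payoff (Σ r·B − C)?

Option 1: r to a full niece or nephew = 0.25.
Option 1: r to a full sibling = 0.5.
Option 1: Σ r·B − C = (3·0.25·0.297 + 3·0.5·0.49) − 0.045 = 0.91275.
Option 2: r to a half-sibling = 0.25.
Option 2: r to a full sibling = 0.5.
Option 2: Σ r·B − C = (2·0.25·0.11 + 2·0.5·0.242) − 0.24 = 0.057.
Option 1 has the higher net inclusive-fitness payoff.

Option 1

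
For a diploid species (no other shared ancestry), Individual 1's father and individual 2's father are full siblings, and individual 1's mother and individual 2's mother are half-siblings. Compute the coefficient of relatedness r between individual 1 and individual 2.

0.1875

Independent pedigree routes through distinct common ancestors add.
Individual 1 and individual 2 are related in two ways: first cousins through their fathers (r = 1/8) and half first cousins through their mothers (r = 1/16).
r = 1/8 + 1/16 = 0.1875.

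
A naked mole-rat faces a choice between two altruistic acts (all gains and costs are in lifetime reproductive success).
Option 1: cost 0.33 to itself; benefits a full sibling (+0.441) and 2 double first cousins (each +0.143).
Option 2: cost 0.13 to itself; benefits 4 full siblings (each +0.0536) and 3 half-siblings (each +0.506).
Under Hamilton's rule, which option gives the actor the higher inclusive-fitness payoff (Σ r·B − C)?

Option 2

Option 1: r to a full sibling = 0.5.
Option 1: r to a double first cousin = 0.25.
Option 1: Σ r·B − C = (1·0.5·0.441 + 2·0.25·0.143) − 0.33 = -0.038.
Option 2: r to a full sibling = 0.5.
Option 2: r to a half-sibling = 0.25.
Option 2: Σ r·B − C = (4·0.5·0.0536 + 3·0.25·0.506) − 0.13 = 0.3567.
Option 2 has the higher net inclusive-fitness payoff.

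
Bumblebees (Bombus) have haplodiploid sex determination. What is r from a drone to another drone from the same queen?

0.5

Haploid brothers each carry a random half of the queen's diploid genome, so on average they share half: r = 1/2.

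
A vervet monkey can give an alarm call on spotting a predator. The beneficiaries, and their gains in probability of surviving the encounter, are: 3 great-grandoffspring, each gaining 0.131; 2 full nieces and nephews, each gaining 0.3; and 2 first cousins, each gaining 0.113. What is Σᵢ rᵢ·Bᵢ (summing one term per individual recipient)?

r to a great-grandoffspring = 1/8 (three parent–offspring links: r = (1/2)^3 = 1/8).
r to a full niece or nephew = 0.25 (full aunt/uncle↔niece/nephew: two paths of length 3 through the shared grandparent pair: r = 2·(1/2)^3 = 1/4).
r to a first cousin = 0.125 (first cousins share one grandparent pair — two paths of length 4: r = 2·(1/2)^4 = 1/8).
Summing one r·B term per recipient: 3·0.125·0.131 + 2·0.25·0.3 + 2·0.125·0.113 = 0.227375.

0.227375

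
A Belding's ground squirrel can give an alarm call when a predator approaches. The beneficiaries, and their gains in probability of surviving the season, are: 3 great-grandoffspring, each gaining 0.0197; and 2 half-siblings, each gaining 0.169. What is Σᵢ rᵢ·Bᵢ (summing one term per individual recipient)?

0.0918875

r to a great-grandoffspring = 0.125 (three parent–offspring links: r = (1/2)^3 = 1/8).
r to a half-sibling = 0.25 (half-sibs share one parent — one path of length 2: r = (1/2)^2 = 1/4).
Summing one r·B term per recipient: 3·0.125·0.0197 + 2·0.25·0.169 = 0.0918875.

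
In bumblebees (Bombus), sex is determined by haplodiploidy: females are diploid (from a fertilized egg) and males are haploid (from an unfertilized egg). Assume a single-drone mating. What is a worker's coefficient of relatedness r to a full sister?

0.75

Haplodiploid full sisters inherit their father's entire haploid genome identically (contributing 1/2) and on average half of their mother's contribution (1/2 · 1/2 = 1/4); r = 1/2 + 1/4 = 3/4.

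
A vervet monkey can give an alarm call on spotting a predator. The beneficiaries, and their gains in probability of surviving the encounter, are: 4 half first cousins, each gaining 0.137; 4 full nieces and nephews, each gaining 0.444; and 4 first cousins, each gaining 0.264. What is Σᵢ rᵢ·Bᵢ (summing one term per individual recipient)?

0.61025

r to a half first cousin = 1/16 (half first cousins share one grandparent — one path of length 4: r = (1/2)^4 = 1/16).
r to a full niece or nephew = 0.25 (full aunt/uncle↔niece/nephew: two paths of length 3 through the shared grandparent pair: r = 2·(1/2)^3 = 1/4).
r to a first cousin = 0.125 (first cousins share one grandparent pair — two paths of length 4: r = 2·(1/2)^4 = 1/8).
Summing one r·B term per recipient: 4·0.0625·0.137 + 4·0.25·0.444 + 4·0.125·0.264 = 0.61025.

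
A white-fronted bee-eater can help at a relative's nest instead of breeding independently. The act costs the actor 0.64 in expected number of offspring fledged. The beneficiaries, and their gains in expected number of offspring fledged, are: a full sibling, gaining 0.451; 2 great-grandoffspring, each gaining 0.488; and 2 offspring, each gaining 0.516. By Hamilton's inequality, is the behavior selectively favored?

Yes

Hamilton's rule: the trait is favored when the sum of r·B over every recipient exceeds the actor's cost C.
r to a full sibling = 0.5 (full sibs share both parents — two paths of length 2: r = 2·(1/2)^2 = 1/2).
r to a great-grandoffspring = 0.125 (three parent–offspring links: r = (1/2)^3 = 1/8).
r to an offspring = 0.5 (one parent–offspring link: r = (1/2)^1 = 1/2).
Summing one r·B term per recipient: 1·0.5·0.451 + 2·0.125·0.488 + 2·0.5·0.516 = 0.8635.
0.8635 > 0.64: the indirect benefit exceeds the cost.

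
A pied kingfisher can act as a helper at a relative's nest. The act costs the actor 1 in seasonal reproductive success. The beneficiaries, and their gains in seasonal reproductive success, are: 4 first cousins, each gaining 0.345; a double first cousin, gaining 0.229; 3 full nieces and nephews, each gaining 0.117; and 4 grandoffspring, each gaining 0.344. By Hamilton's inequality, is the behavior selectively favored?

Hamilton's rule: the trait is favored when the sum of r·B over every recipient exceeds the actor's cost C.
r to a first cousin = 0.125 (first cousins share one grandparent pair — two paths of length 4: r = 2·(1/2)^4 = 1/8).
r to a double first cousin = 1/4 (double first cousins share both grandparent pairs — four paths of length 4: r = 4·(1/2)^4 = 1/4).
r to a full niece or nephew = 0.25 (full aunt/uncle↔niece/nephew: two paths of length 3 through the shared grandparent pair: r = 2·(1/2)^3 = 1/4).
r to a grandoffspring = 0.25 (two parent–offspring links: r = (1/2)^2 = 1/4).
Summing one r·B term per recipient: 4·0.125·0.345 + 1·0.25·0.229 + 3·0.25·0.117 + 4·0.25·0.344 = 0.6615.
0.6615 < 1: the indirect benefit is less than the cost.

No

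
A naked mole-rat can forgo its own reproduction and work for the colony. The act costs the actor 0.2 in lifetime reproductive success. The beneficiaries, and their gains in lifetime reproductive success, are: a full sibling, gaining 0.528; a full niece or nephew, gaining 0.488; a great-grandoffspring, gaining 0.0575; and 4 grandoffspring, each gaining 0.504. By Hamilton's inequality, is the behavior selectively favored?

Hamilton's rule: the trait is favored when the sum of r·B over every recipient exceeds the actor's cost C.
r to a full sibling = 1/2 (full sibs share both parents — two paths of length 2: r = 2·(1/2)^2 = 1/2).
r to a full niece or nephew = 1/4 (full aunt/uncle↔niece/nephew: two paths of length 3 through the shared grandparent pair: r = 2·(1/2)^3 = 1/4).
r to a great-grandoffspring = 0.125 (three parent–offspring links: r = (1/2)^3 = 1/8).
r to a grandoffspring = 1/4 (two parent–offspring links: r = (1/2)^2 = 1/4).
Summing one r·B term per recipient: 1·0.5·0.528 + 1·0.25·0.488 + 1·0.125·0.0575 + 4·0.25·0.504 = 0.8971875.
0.8971875 > 0.2: the indirect benefit exceeds the cost.

Yes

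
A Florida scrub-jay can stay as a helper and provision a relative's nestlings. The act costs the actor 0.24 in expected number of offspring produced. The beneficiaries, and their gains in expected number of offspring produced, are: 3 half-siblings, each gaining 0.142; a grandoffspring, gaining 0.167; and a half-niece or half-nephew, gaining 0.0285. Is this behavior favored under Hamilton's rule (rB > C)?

Hamilton's rule: the trait is favored when the sum of r·B over every recipient exceeds the actor's cost C.
r to a half-sibling = 1/4 (half-sibs share one parent — one path of length 2: r = (1/2)^2 = 1/4).
r to a grandoffspring = 0.25 (two parent–offspring links: r = (1/2)^2 = 1/4).
r to a half-niece or half-nephew = 0.125 (half-aunt/uncle↔niece/nephew: one path of length 3: r = (1/2)^3 = 1/8).
Summing one r·B term per recipient: 3·0.25·0.142 + 1·0.25·0.167 + 1·0.125·0.0285 = 0.1518125.
0.1518125 < 0.24: the indirect benefit is less than the cost.

No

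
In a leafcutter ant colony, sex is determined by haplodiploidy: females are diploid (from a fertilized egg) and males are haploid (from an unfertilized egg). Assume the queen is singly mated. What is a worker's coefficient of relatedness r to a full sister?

0.75

Haplodiploid full sisters inherit their father's entire haploid genome identically (contributing 1/2) and on average half of their mother's contribution (1/2 · 1/2 = 1/4); r = 1/2 + 1/4 = 3/4.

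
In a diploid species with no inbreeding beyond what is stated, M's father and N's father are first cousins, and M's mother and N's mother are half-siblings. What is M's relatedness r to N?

0.09375

Independent pedigree routes through distinct common ancestors add.
M and N are related in two ways: second cousins through their fathers (r = 1/32) and half first cousins through their mothers (r = 1/16).
r = 1/32 + 1/16 = 3/32 = 0.09375.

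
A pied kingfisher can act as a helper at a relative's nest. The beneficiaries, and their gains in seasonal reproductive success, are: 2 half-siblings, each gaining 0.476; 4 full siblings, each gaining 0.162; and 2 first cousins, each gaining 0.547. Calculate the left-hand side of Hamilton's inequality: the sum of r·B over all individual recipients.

0.69875

r to a half-sibling = 0.25 (half-sibs share one parent — one path of length 2: r = (1/2)^2 = 1/4).
r to a full sibling = 1/2 (full sibs share both parents — two paths of length 2: r = 2·(1/2)^2 = 1/2).
r to a first cousin = 0.125 (first cousins share one grandparent pair — two paths of length 4: r = 2·(1/2)^4 = 1/8).
Summing one r·B term per recipient: 2·0.25·0.476 + 4·0.5·0.162 + 2·0.125·0.547 = 0.69875.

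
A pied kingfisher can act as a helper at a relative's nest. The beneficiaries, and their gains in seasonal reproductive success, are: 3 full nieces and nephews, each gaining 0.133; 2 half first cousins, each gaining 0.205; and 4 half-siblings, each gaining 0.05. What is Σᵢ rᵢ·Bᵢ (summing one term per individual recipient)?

0.175375

r to a full niece or nephew = 0.25 (full aunt/uncle↔niece/nephew: two paths of length 3 through the shared grandparent pair: r = 2·(1/2)^3 = 1/4).
r to a half first cousin = 0.0625 (half first cousins share one grandparent — one path of length 4: r = (1/2)^4 = 1/16).
r to a half-sibling = 1/4 (half-sibs share one parent — one path of length 2: r = (1/2)^2 = 1/4).
Summing one r·B term per recipient: 3·0.25·0.133 + 2·0.0625·0.205 + 4·0.25·0.05 = 0.175375.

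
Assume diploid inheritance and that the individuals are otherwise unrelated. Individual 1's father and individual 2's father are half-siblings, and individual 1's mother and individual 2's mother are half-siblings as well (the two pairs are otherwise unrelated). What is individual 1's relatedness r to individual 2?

0.125

With two independent routes of shared ancestry, r is the sum of the two contributions.
Individual 1 and individual 2 are related in two ways: half first cousins through their fathers (r = 1/16) and half first cousins through their mothers (r = 1/16).
r = 1/16 + 1/16 = 1/8 = 0.125.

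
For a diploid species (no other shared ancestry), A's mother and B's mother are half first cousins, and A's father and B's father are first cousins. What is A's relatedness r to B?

With two independent routes of shared ancestry, r is the sum of the two contributions.
A and B are related in two ways: half second cousins through their mothers (r = 1/64) and second cousins through their fathers (r = 1/32).
r = 1/64 + 1/32 = 0.046875.

0.046875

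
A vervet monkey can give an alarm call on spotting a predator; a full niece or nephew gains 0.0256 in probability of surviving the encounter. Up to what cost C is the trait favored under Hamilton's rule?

r to a full niece or nephew = 0.25 (full aunt/uncle↔niece/nephew: two paths of length 3 through the shared grandparent pair: r = 2·(1/2)^3 = 1/4).
Hamilton's rule: n·r·B > C, so the trait is favored while C < n·r·B = 1·0.25·0.0256 = 0.0064.

0.0064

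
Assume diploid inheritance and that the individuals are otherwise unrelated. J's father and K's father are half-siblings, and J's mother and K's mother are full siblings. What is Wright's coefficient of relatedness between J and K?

0.1875

Relatedness sums over independent paths through distinct common ancestors.
J and K are related in two ways: half first cousins through their fathers (r = 1/16) and first cousins through their mothers (r = 1/8).
r = 1/16 + 1/8 = 3/16 = 0.1875.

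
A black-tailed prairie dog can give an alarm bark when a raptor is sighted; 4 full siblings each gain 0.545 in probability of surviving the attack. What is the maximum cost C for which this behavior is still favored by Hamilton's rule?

r to a full sibling = 0.5 (full sibs share both parents — two paths of length 2: r = 2·(1/2)^2 = 1/2).
Hamilton's rule: n·r·B > C, so the trait is favored while C < n·r·B = 4·0.5·0.545 = 1.09.

1.09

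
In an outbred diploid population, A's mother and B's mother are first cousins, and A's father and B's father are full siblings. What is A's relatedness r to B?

With two independent routes of shared ancestry, r is the sum of the two contributions.
A and B are related in two ways: second cousins through their mothers (r = 1/32) and first cousins through their fathers (r = 1/8).
r = 1/32 + 1/8 = 5/32 = 0.15625.

0.15625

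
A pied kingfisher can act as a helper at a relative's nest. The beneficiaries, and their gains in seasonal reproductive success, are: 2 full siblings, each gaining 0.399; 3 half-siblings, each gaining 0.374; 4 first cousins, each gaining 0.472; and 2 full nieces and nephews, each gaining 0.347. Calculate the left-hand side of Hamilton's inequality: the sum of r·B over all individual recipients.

1.089

r to a full sibling = 1/2 (full sibs share both parents — two paths of length 2: r = 2·(1/2)^2 = 1/2).
r to a half-sibling = 0.25 (half-sibs share one parent — one path of length 2: r = (1/2)^2 = 1/4).
r to a first cousin = 1/8 (first cousins share one grandparent pair — two paths of length 4: r = 2·(1/2)^4 = 1/8).
r to a full niece or nephew = 1/4 (full aunt/uncle↔niece/nephew: two paths of length 3 through the shared grandparent pair: r = 2·(1/2)^3 = 1/4).
Summing one r·B term per recipient: 2·0.5·0.399 + 3·0.25·0.374 + 4·0.125·0.472 + 2·0.25·0.347 = 1.089.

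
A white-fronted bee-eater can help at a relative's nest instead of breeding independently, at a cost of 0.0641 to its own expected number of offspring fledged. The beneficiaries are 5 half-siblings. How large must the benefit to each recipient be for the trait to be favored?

r to a half-sibling = 0.25 (half-sibs share one parent — one path of length 2: r = (1/2)^2 = 1/4).
Hamilton's rule with n recipients of equal r: n·r·B > C, so B > C/(n·r) = 0.0641/(5·0.25) = 0.0513.

0.0513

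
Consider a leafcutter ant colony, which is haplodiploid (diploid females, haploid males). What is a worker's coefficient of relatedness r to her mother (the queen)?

One meiotic link between diploid queen and diploid daughter: r = 1/2.

0.5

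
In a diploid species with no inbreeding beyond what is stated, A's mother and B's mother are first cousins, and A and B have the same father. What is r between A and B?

Relatedness sums over independent paths through distinct common ancestors.
A and B are related in two ways: second cousins through their mothers (r = 1/32) and half-sibs through their shared father (r = 1/4).
r = 1/32 + 1/4 = 0.28125.

0.28125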